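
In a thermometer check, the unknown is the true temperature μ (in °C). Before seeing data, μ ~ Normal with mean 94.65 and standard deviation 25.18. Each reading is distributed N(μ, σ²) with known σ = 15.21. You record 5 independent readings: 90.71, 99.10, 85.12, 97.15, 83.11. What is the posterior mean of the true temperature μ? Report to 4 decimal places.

91.2837

For Normal data with known variance σ², a Normal(μ₀, σ₀²) prior on μ is conjugate. Posterior precision = 1/σ₀² + n/σ²; posterior mean is the precision-weighted average of μ₀ and x̄.
Σxᵢ = 90.71 + 99.10 + 85.12 + 97.15 + 83.11 = 455.19, so n·x̄ = 455.19.
σ₀² = 25.18² = 634.0324, σ² = 15.21² = 231.3441; σ² + n·σ₀² = 231.3441 + 5·634.0324 = 3401.5061.
Posterior mean = (μ₀/σ₀² + n·x̄/σ²)/(1/σ₀² + n/σ²) = (σ²·μ₀ + σ₀²·n·x̄)/(σ² + n·σ₀²) = (231.3441·94.65 + 634.0324·455.19)/3401.5061 = 310501.927221/3401.5061 = 91.2837.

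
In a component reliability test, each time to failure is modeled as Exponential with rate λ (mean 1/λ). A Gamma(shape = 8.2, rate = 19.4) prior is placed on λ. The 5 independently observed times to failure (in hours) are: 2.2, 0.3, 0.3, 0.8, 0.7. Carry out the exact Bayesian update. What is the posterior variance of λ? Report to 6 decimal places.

0.023501

With a Gamma(shape α, rate β) prior on the exponential rate λ, the posterior after n observations with total T = Σxᵢ is Gamma(α+n, β+T).
Sum of observations T = 4.3 hours; n = 5.
Posterior: Gamma(8.2+5, 19.4+4.3) = Gamma(13.2, 23.7).
Var = α/β² = 0.023501.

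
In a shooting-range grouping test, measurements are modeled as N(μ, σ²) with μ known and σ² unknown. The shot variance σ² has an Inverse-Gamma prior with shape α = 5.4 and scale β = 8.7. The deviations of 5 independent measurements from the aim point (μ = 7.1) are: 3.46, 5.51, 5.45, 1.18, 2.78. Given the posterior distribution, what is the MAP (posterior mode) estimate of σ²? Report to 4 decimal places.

With known mean μ and an Inverse-Gamma(α, β) prior on σ², the Normal likelihood is conjugate: posterior is Inv-Gamma(α + n/2, β + Σ(xᵢ−μ)²/2).
Σ(xᵢ−μ)² = (3.46)² + (5.51)² + (5.45)² + (1.18)² + (2.78)² = 81.1550.
Posterior: Inv-Gamma(5.4 + 5/2, 8.7 + 81.1550/2) = Inv-Gamma(7.90, 49.27750).
Mode = β/(α+1) = 49.27750/8.90 = 5.5368.

5.5368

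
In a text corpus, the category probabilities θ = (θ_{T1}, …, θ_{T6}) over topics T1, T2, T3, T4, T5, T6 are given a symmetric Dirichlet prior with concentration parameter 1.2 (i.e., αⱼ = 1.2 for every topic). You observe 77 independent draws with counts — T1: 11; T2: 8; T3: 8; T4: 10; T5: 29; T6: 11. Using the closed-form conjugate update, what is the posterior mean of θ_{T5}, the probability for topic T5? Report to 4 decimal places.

The Dirichlet prior is conjugate to the Multinomial likelihood: each posterior αⱼ = prior αⱼ + observed count nⱼ.
Posterior concentration: (12.2, 9.2, 9.2, 11.2, 30.2, 12.2), total = 84.2.
E[θ_{T5}|data] = α_{T5}/Σα = 30.2/84.2 = 0.3587.

0.3587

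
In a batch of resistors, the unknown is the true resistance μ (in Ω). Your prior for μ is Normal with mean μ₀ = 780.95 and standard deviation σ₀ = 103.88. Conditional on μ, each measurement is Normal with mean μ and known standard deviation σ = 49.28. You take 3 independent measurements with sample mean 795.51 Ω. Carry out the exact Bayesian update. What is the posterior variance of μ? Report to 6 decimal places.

753.017468

For Normal data with known variance σ², a Normal(μ₀, σ₀²) prior on μ is conjugate. Posterior precision = 1/σ₀² + n/σ²; posterior mean is the precision-weighted average of μ₀ and x̄.
σ₀² = 103.88² = 10791.0544, σ² = 49.28² = 2428.5184; σ² + n·σ₀² = 2428.5184 + 3·10791.0544 = 34801.6816.
Posterior precision = 1/σ₀² + n/σ² = 1/10791.0544 + 3/2428.5184 = (σ² + n·σ₀²)/(σ₀²σ²) = 34801.6816/(10791.0544·2428.5184); posterior variance σₙ² = σ₀²σ²/(σ² + n·σ₀²) = 10791.0544·2428.5184/34801.6816 = 753.017468.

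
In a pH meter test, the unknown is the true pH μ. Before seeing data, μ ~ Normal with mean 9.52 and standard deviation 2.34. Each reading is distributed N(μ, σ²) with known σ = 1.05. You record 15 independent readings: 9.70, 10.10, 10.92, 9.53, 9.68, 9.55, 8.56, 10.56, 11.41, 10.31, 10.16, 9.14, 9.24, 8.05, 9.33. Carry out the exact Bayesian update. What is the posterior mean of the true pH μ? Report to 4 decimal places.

9.7463

For Normal data with known variance σ², a Normal(μ₀, σ₀²) prior on μ is conjugate. Posterior precision = 1/σ₀² + n/σ²; posterior mean is the precision-weighted average of μ₀ and x̄.
Σxᵢ = 9.70 + 10.10 + 10.92 + 9.53 + 9.68 + 9.55 + 8.56 + 10.56 + 11.41 + 10.31 + 10.16 + 9.14 + 9.24 + 8.05 + 9.33 = 146.24, so n·x̄ = 146.24.
σ₀² = 2.34² = 5.4756, σ² = 1.05² = 1.1025; σ² + n·σ₀² = 1.1025 + 15·5.4756 = 83.2365.
Posterior mean = (μ₀/σ₀² + n·x̄/σ²)/(1/σ₀² + n/σ²) = (σ²·μ₀ + σ₀²·n·x̄)/(σ² + n·σ₀²) = (1.1025·9.52 + 5.4756·146.24)/83.2365 = 811.247544/83.2365 = 9.7463.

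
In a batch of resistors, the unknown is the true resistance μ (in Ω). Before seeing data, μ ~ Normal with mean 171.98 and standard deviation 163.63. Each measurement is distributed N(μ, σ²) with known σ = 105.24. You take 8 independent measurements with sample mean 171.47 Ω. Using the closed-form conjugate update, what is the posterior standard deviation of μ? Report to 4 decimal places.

36.2818

For Normal data with known variance σ², a Normal(μ₀, σ₀²) prior on μ is conjugate. Posterior precision = 1/σ₀² + n/σ²; posterior mean is the precision-weighted average of μ₀ and x̄.
σ₀² = 163.63² = 26774.7769, σ² = 105.24² = 11075.4576; σ² + n·σ₀² = 11075.4576 + 8·26774.7769 = 225273.6728.
Posterior precision = 1/σ₀² + n/σ² = 1/26774.7769 + 8/11075.4576 = (σ² + n·σ₀²)/(σ₀²σ²) = 225273.6728/(26774.7769·11075.4576); posterior variance σₙ² = σ₀²σ²/(σ² + n·σ₀²) = 26774.7769·11075.4576/225273.6728 = 1316.367344.
Posterior SD = √σₙ² = √(26774.7769·11075.4576/225273.6728) = 36.2818.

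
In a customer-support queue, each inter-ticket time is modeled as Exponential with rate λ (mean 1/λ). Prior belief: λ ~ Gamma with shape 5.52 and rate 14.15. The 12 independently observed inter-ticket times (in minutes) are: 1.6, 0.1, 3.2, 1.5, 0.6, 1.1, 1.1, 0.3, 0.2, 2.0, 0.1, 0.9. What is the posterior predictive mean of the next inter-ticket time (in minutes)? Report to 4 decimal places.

1.6253

With a Gamma(shape α, rate β) prior on the exponential rate λ, the posterior after n observations with total T = Σxᵢ is Gamma(α+n, β+T).
Sum of observations T = 12.7 minutes; n = 12.
Posterior: Gamma(5.52+12, 14.15+12.7) = Gamma(17.52, 26.85).
The predictive distribution for the next observation is Lomax; its mean is β/(α−1) = 26.85/16.52 = 1.6253.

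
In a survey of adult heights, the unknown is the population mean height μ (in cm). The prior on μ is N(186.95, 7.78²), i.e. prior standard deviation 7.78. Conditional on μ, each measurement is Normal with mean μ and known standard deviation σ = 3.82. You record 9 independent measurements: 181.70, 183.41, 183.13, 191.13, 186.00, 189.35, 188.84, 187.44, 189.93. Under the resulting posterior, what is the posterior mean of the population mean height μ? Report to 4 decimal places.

186.7747

For Normal data with known variance σ², a Normal(μ₀, σ₀²) prior on μ is conjugate. Posterior precision = 1/σ₀² + n/σ²; posterior mean is the precision-weighted average of μ₀ and x̄.
Σxᵢ = 181.70 + 183.41 + 183.13 + 191.13 + 186.00 + 189.35 + 188.84 + 187.44 + 189.93 = 1680.93, so n·x̄ = 1680.93.
σ₀² = 7.78² = 60.5284, σ² = 3.82² = 14.5924; σ² + n·σ₀² = 14.5924 + 9·60.5284 = 559.348.
Posterior mean = (μ₀/σ₀² + n·x̄/σ²)/(1/σ₀² + n/σ²) = (σ²·μ₀ + σ₀²·n·x̄)/(σ² + n·σ₀²) = (14.5924·186.95 + 60.5284·1680.93)/559.348 = 104472.052592/559.348 = 186.7747.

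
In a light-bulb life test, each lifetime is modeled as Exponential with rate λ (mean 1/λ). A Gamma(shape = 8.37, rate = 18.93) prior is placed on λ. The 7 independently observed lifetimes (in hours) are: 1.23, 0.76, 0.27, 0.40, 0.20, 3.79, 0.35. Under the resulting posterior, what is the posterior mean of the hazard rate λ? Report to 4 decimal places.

0.5927

With a Gamma(shape α, rate β) prior on the exponential rate λ, the posterior after n observations with total T = Σxᵢ is Gamma(α+n, β+T).
Sum of observations T = 7.00 hours; n = 7.
Posterior: Gamma(8.37+7, 18.93+7.00) = Gamma(15.37, 25.93).
Posterior mean of λ = α/β = 15.37/25.93 = 0.5927.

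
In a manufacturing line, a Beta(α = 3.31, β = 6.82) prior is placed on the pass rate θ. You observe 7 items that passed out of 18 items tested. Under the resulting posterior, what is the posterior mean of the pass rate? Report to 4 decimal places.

The Beta prior is conjugate to a Binomial/Bernoulli likelihood; the update adds successes to α and failures to β.
Posterior: Beta(α+k, β+n−k) = Beta(3.31+7, 6.82+11) = Beta(10.31, 17.82).
Posterior mean = α/(α+β) = 10.31/28.13 = 0.3665.

0.3665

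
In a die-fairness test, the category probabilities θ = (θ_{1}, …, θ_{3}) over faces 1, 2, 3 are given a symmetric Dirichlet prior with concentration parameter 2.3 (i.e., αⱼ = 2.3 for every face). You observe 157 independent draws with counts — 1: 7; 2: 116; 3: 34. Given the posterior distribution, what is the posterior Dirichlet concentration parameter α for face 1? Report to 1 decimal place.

9.3

The Dirichlet prior is conjugate to the Multinomial likelihood: each posterior αⱼ = prior αⱼ + observed count nⱼ.
Posterior concentration: (9.3, 118.3, 36.3), total = 163.9.
α_{1} = 2.3 + 7 = 9.3.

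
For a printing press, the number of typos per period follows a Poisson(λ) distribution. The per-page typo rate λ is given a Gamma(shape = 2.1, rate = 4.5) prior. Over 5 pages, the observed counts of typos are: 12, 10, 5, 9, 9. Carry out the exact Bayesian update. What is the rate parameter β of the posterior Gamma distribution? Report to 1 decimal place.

9.5

With a Gamma(shape α, rate β) prior, the Poisson likelihood is conjugate: the posterior is Gamma(α + ΣXᵢ, β + n).
Sum of counts S = 45 over n = 5 pages.
Posterior: Gamma(α+S, β+n) = Gamma(2.1+45, 4.5+5) = Gamma(47.1, 9.5).
Posterior β = 9.5.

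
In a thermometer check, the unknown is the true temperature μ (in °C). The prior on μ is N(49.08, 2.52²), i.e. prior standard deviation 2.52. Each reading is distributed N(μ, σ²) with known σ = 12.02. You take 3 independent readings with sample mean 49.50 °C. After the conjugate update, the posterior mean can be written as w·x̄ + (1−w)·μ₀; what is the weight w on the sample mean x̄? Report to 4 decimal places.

0.1165

For Normal data with known variance σ², a Normal(μ₀, σ₀²) prior on μ is conjugate. Posterior precision = 1/σ₀² + n/σ²; posterior mean is the precision-weighted average of μ₀ and x̄.
σ₀² = 2.52² = 6.3504, σ² = 12.02² = 144.4804. Prior precision 1/σ₀² = 1/6.3504; data precision n/σ² = 3/144.4804.
w = (n/σ²)/(1/σ₀² + n/σ²) = n·σ₀²/(σ² + n·σ₀²) = 3·6.3504/(144.4804 + 3·6.3504) = 19.0512/163.5316 = 0.1165.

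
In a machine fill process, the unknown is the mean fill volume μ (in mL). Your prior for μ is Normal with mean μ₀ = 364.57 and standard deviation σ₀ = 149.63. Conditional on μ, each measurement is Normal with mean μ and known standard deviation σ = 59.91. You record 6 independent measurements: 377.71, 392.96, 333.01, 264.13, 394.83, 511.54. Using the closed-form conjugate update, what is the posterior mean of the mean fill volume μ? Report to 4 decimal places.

For Normal data with known variance σ², a Normal(μ₀, σ₀²) prior on μ is conjugate. Posterior precision = 1/σ₀² + n/σ²; posterior mean is the precision-weighted average of μ₀ and x̄.
Σxᵢ = 377.71 + 392.96 + 333.01 + 264.13 + 394.83 + 511.54 = 2274.18, so n·x̄ = 2274.18.
σ₀² = 149.63² = 22389.1369, σ² = 59.91² = 3589.2081; σ² + n·σ₀² = 3589.2081 + 6·22389.1369 = 137924.0295.
Posterior mean = (μ₀/σ₀² + n·x̄/σ²)/(1/σ₀² + n/σ²) = (σ²·μ₀ + σ₀²·n·x̄)/(σ² + n·σ₀²) = (3589.2081·364.57 + 22389.1369·2274.18)/137924.0295 = 52225444.952259/137924.0295 = 378.6537.

378.6537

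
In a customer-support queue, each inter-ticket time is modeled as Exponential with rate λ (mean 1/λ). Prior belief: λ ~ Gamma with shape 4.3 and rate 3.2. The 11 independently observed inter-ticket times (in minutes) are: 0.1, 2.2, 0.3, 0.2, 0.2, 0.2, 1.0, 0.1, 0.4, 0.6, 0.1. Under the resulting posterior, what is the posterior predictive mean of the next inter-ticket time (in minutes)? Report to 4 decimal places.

0.6014

With a Gamma(shape α, rate β) prior on the exponential rate λ, the posterior after n observations with total T = Σxᵢ is Gamma(α+n, β+T).
Sum of observations T = 5.4 minutes; n = 11.
Posterior: Gamma(4.3+11, 3.2+5.4) = Gamma(15.3, 8.6).
The predictive distribution for the next observation is Lomax; its mean is β/(α−1) = 8.6/14.3 = 0.6014.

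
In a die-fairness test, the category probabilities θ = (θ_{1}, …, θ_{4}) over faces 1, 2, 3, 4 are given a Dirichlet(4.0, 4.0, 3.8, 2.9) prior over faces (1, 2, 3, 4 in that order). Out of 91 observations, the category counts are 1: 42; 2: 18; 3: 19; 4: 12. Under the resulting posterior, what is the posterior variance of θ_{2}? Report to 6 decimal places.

The Dirichlet prior is conjugate to the Multinomial likelihood: each posterior αⱼ = prior αⱼ + observed count nⱼ.
Posterior concentration: (46.0, 22.0, 22.8, 14.9), total = 105.7.
Var[θ_j] = α_j(Σα−α_j)/((Σα)²(Σα+1)) = 22.0·83.7/(105.7²·106.7) = 0.001545.

0.001545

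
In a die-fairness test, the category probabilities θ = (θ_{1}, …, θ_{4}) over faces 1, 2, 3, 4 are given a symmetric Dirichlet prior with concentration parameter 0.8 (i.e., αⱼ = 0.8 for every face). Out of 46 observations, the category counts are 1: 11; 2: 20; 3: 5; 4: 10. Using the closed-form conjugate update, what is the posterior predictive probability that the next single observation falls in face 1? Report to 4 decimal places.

The Dirichlet prior is conjugate to the Multinomial likelihood: each posterior αⱼ = prior αⱼ + observed count nⱼ.
Posterior concentration: (11.8, 20.8, 5.8, 10.8), total = 49.2.
P(next = 1 | data) = α_{1}/Σα = 0.2398.

0.2398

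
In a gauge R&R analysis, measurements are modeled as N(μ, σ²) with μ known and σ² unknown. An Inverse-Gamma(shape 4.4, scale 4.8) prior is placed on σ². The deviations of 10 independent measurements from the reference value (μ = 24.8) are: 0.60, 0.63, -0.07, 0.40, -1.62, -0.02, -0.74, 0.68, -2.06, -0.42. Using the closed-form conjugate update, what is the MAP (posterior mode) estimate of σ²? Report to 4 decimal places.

0.8931

With known mean μ and an Inverse-Gamma(α, β) prior on σ², the Normal likelihood is conjugate: posterior is Inv-Gamma(α + n/2, β + Σ(xᵢ−μ)²/2).
Σ(xᵢ−μ)² = (0.60)² + (0.63)² + (-0.07)² + (0.40)² + (-1.62)² + (-0.02)² + (-0.74)² + (0.68)² + (-2.06)² + (-0.42)² = 8.9766.
Posterior: Inv-Gamma(4.4 + 10/2, 4.8 + 8.9766/2) = Inv-Gamma(9.40, 9.28830).
Mode = β/(α+1) = 9.28830/10.40 = 0.8931.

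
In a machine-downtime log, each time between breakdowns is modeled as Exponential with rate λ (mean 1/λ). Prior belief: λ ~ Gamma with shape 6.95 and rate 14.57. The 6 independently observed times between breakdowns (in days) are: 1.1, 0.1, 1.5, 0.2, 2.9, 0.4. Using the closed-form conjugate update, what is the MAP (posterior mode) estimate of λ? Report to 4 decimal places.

0.5753

With a Gamma(shape α, rate β) prior on the exponential rate λ, the posterior after n observations with total T = Σxᵢ is Gamma(α+n, β+T).
Sum of observations T = 6.2 days; n = 6.
Posterior: Gamma(6.95+6, 14.57+6.2) = Gamma(12.95, 20.77).
Mode = (α−1)/β = 0.5753.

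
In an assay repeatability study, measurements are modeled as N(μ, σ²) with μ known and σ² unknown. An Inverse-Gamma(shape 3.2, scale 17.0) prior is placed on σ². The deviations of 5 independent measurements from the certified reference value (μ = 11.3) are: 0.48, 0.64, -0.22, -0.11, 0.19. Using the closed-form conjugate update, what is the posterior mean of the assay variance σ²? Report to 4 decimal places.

3.6954

With known mean μ and an Inverse-Gamma(α, β) prior on σ², the Normal likelihood is conjugate: posterior is Inv-Gamma(α + n/2, β + Σ(xᵢ−μ)²/2).
Σ(xᵢ−μ)² = (0.48)² + (0.64)² + (-0.22)² + (-0.11)² + (0.19)² = 0.7366.
Posterior: Inv-Gamma(3.2 + 5/2, 17.0 + 0.7366/2) = Inv-Gamma(5.70, 17.36830).
E[σ²|data] = β/(α−1) = 17.36830/4.70 = 3.6954.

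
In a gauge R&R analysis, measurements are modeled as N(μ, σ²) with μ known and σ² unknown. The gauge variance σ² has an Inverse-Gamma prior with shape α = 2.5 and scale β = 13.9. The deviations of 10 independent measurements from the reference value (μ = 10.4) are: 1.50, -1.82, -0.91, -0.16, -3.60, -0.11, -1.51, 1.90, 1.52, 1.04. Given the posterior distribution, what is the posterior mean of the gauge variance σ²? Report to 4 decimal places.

With known mean μ and an Inverse-Gamma(α, β) prior on σ², the Normal likelihood is conjugate: posterior is Inv-Gamma(α + n/2, β + Σ(xᵢ−μ)²/2).
Σ(xᵢ−μ)² = (1.50)² + (-1.82)² + (-0.91)² + (-0.16)² + (-3.60)² + (-0.11)² + (-1.51)² + (1.90)² + (1.52)² + (1.04)² = 28.6703.
Posterior: Inv-Gamma(2.5 + 10/2, 13.9 + 28.6703/2) = Inv-Gamma(7.50, 28.23515).
E[σ²|data] = β/(α−1) = 28.23515/6.50 = 4.3439.

4.3439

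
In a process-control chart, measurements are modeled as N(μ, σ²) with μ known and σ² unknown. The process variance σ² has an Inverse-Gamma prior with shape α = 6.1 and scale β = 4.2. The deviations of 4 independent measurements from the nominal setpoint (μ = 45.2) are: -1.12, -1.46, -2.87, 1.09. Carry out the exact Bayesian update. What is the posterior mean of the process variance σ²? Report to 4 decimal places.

With known mean μ and an Inverse-Gamma(α, β) prior on σ², the Normal likelihood is conjugate: posterior is Inv-Gamma(α + n/2, β + Σ(xᵢ−μ)²/2).
Σ(xᵢ−μ)² = (-1.12)² + (-1.46)² + (-2.87)² + (1.09)² = 12.8110.
Posterior: Inv-Gamma(6.1 + 4/2, 4.2 + 12.8110/2) = Inv-Gamma(8.10, 10.60550).
E[σ²|data] = β/(α−1) = 10.60550/7.10 = 1.4937.

1.4937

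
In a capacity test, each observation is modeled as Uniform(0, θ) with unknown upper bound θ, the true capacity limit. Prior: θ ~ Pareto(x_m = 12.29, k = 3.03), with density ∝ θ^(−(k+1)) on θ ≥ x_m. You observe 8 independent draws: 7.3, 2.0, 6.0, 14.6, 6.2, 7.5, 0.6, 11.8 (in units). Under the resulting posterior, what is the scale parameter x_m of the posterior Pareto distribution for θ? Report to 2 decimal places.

14.60

A Pareto(scale x_m, shape k) prior on the upper bound θ of Uniform(0, θ) is conjugate: posterior is Pareto(max(x_m, max xᵢ), k + n).
Sample maximum = 14.6; prior scale x_m = 12.29 → posterior scale = max = 14.60.
Posterior shape = 3.03 + 8 = 11.03.
Posterior scale x_m = 14.60.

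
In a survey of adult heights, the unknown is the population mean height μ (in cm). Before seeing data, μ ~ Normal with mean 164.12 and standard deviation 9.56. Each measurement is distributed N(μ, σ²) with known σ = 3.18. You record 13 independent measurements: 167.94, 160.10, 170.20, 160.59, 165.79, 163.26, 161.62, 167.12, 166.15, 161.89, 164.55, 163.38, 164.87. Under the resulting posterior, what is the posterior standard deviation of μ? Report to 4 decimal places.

For Normal data with known variance σ², a Normal(μ₀, σ₀²) prior on μ is conjugate. Posterior precision = 1/σ₀² + n/σ²; posterior mean is the precision-weighted average of μ₀ and x̄.
σ₀² = 9.56² = 91.3936, σ² = 3.18² = 10.1124; σ² + n·σ₀² = 10.1124 + 13·91.3936 = 1198.2292.
Posterior precision = 1/σ₀² + n/σ² = 1/91.3936 + 13/10.1124 = (σ² + n·σ₀²)/(σ₀²σ²) = 1198.2292/(91.3936·10.1124); posterior variance σₙ² = σ₀²σ²/(σ² + n·σ₀²) = 91.3936·10.1124/1198.2292 = 0.771312.
Posterior SD = √σₙ² = √(91.3936·10.1124/1198.2292) = 0.8782.

0.8782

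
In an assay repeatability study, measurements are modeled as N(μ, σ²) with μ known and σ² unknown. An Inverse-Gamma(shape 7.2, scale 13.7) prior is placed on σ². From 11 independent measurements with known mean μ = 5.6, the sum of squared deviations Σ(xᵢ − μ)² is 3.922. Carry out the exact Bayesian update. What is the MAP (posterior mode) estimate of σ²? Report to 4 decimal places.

1.1431

With known mean μ and an Inverse-Gamma(α, β) prior on σ², the Normal likelihood is conjugate: posterior is Inv-Gamma(α + n/2, β + Σ(xᵢ−μ)²/2).
Posterior: Inv-Gamma(7.2 + 11/2, 13.7 + 3.922/2) = Inv-Gamma(12.70, 15.6610).
Mode = β/(α+1) = 15.6610/13.70 = 1.1431.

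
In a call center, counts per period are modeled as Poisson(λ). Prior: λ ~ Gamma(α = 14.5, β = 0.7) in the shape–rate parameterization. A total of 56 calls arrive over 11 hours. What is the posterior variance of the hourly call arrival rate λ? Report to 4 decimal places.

0.5150

With a Gamma(shape α, rate β) prior, the Poisson likelihood is conjugate: the posterior is Gamma(α + ΣXᵢ, β + n).
Posterior: Gamma(α+S, β+n) = Gamma(14.5+56, 0.7+11) = Gamma(70.5, 11.7).
Var = α/β² = 70.5/11.7² = 0.5150.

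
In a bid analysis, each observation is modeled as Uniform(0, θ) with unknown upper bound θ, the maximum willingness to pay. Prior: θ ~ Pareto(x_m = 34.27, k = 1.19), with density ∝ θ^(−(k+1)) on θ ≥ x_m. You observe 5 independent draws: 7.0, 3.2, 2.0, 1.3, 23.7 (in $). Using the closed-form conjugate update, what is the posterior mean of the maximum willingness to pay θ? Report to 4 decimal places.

40.8731

A Pareto(scale x_m, shape k) prior on the upper bound θ of Uniform(0, θ) is conjugate: posterior is Pareto(max(x_m, max xᵢ), k + n).
Sample maximum = 23.7; prior scale x_m = 34.27 → posterior scale = max = 34.27.
Posterior shape = 1.19 + 5 = 6.19.
E[θ|data] = k·x_m/(k−1) = 6.19·34.27/5.19 = 40.8731.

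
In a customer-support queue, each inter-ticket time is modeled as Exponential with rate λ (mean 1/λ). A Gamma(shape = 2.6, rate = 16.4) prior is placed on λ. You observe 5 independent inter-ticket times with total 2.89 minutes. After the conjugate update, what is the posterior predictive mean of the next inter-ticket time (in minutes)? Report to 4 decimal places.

2.9227

With a Gamma(shape α, rate β) prior on the exponential rate λ, the posterior after n observations with total T = Σxᵢ is Gamma(α+n, β+T).
Posterior: Gamma(2.6+5, 16.4+2.89) = Gamma(7.6, 19.29).
The predictive distribution for the next observation is Lomax; its mean is β/(α−1) = 19.29/6.6 = 2.9227.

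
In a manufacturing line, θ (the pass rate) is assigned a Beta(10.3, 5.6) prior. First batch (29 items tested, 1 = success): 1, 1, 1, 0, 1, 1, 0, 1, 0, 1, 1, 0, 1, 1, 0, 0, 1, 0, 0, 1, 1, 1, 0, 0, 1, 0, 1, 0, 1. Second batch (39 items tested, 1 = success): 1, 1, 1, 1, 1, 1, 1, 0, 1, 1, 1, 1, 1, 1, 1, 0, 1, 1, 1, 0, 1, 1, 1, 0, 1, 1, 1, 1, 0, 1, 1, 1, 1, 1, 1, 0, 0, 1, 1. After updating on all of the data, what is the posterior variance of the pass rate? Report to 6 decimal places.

0.002441

The Beta prior is conjugate to a Binomial/Bernoulli likelihood; the update adds successes to α and failures to β.
After batch 1: Beta(10.3+17, 5.6+12) = Beta(27.3, 17.6).
After batch 2: Beta(27.3+32, 17.6+7) = Beta(59.3, 24.6).
Var = αβ/((α+β)²(α+β+1)) = 59.3·24.6/(83.9²·84.9) = 0.002441.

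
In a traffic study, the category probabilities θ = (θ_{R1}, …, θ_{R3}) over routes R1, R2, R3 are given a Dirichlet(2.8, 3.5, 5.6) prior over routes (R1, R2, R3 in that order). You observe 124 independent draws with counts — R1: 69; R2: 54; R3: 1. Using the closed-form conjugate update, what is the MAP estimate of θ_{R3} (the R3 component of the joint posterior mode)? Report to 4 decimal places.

The Dirichlet prior is conjugate to the Multinomial likelihood: each posterior αⱼ = prior αⱼ + observed count nⱼ.
Posterior concentration: (71.8, 57.5, 6.6), total = 135.9.
Joint mode component: (α_{R3}−1)/(Σα−K) = 5.6/132.9 = 0.0421.

0.0421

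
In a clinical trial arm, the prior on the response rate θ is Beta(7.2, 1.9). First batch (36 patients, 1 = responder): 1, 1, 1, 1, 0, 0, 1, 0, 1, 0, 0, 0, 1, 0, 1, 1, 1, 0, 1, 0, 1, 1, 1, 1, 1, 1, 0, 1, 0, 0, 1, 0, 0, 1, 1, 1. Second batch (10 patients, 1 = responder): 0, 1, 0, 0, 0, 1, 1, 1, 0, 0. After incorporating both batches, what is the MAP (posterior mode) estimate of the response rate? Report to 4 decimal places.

0.6064

The Beta prior is conjugate to a Binomial/Bernoulli likelihood; the update adds successes to α and failures to β.
After batch 1: Beta(7.2+22, 1.9+14) = Beta(29.2, 15.9).
After batch 2: Beta(29.2+4, 15.9+6) = Beta(33.2, 21.9).
Mode of Beta(a,b) for a,b>1 is (a−1)/(a+b−2) = 32.2/53.1 = 0.6064.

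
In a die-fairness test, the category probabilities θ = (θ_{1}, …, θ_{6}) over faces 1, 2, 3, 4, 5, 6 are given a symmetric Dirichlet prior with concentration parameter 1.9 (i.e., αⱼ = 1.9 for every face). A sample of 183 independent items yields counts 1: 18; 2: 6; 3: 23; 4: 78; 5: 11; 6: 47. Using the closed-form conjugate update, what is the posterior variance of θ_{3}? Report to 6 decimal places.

0.000572

The Dirichlet prior is conjugate to the Multinomial likelihood: each posterior αⱼ = prior αⱼ + observed count nⱼ.
Posterior concentration: (19.9, 7.9, 24.9, 79.9, 12.9, 48.9), total = 194.4.
Var[θ_j] = α_j(Σα−α_j)/((Σα)²(Σα+1)) = 24.9·169.5/(194.4²·195.4) = 0.000572.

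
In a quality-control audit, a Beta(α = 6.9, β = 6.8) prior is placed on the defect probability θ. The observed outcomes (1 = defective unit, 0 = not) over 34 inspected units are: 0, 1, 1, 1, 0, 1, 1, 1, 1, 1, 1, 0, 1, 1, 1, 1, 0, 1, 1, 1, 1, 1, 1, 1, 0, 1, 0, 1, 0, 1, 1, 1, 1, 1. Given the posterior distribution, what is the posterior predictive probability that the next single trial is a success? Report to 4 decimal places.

0.7107

The Beta prior is conjugate to a Binomial/Bernoulli likelihood; the update adds successes to α and failures to β.
Posterior: Beta(α+k, β+n−k) = Beta(6.9+27, 6.8+7) = Beta(33.9, 13.8).
For a single future Bernoulli trial, P(success | data) = α/(α+β) = 0.7107.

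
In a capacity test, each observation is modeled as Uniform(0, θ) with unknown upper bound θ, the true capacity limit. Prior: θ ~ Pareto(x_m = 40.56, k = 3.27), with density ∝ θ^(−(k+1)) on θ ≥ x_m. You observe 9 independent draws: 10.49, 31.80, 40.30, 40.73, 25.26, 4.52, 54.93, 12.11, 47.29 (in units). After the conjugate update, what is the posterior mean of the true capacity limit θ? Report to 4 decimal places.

59.8040

A Pareto(scale x_m, shape k) prior on the upper bound θ of Uniform(0, θ) is conjugate: posterior is Pareto(max(x_m, max xᵢ), k + n).
Sample maximum = 54.93; prior scale x_m = 40.56 → posterior scale = max = 54.93.
Posterior shape = 3.27 + 9 = 12.27.
E[θ|data] = k·x_m/(k−1) = 12.27·54.93/11.27 = 59.8040.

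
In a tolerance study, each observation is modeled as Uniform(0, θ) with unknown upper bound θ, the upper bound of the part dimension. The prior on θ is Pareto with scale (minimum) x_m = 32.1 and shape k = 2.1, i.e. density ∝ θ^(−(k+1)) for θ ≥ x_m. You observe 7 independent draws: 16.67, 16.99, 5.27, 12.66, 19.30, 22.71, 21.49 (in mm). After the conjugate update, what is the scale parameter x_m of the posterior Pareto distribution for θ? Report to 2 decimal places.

A Pareto(scale x_m, shape k) prior on the upper bound θ of Uniform(0, θ) is conjugate: posterior is Pareto(max(x_m, max xᵢ), k + n).
Sample maximum = 22.71; prior scale x_m = 32.1 → posterior scale = max = 32.10.
Posterior shape = 2.1 + 7 = 9.1.
Posterior scale x_m = 32.10.

32.10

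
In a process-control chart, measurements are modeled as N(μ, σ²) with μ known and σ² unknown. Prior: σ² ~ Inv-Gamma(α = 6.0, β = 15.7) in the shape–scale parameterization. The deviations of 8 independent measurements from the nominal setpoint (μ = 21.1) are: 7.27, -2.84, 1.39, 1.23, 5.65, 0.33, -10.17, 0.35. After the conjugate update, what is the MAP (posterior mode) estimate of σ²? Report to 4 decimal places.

10.5157

With known mean μ and an Inverse-Gamma(α, β) prior on σ², the Normal likelihood is conjugate: posterior is Inv-Gamma(α + n/2, β + Σ(xᵢ−μ)²/2).
Σ(xᵢ−μ)² = (7.27)² + (-2.84)² + (1.39)² + (1.23)² + (5.65)² + (0.33)² + (-10.17)² + (0.35)² = 199.9463.
Posterior: Inv-Gamma(6.0 + 8/2, 15.7 + 199.9463/2) = Inv-Gamma(10.00, 115.67315).
Mode = β/(α+1) = 115.67315/11.00 = 10.5157.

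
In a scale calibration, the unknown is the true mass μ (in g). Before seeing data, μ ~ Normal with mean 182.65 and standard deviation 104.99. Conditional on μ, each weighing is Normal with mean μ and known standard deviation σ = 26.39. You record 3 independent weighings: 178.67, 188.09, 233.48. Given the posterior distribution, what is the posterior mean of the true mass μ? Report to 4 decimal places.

For Normal data with known variance σ², a Normal(μ₀, σ₀²) prior on μ is conjugate. Posterior precision = 1/σ₀² + n/σ²; posterior mean is the precision-weighted average of μ₀ and x̄.
Σxᵢ = 178.67 + 188.09 + 233.48 = 600.24, so n·x̄ = 600.24.
σ₀² = 104.99² = 11022.9001, σ² = 26.39² = 696.4321; σ² + n·σ₀² = 696.4321 + 3·11022.9001 = 33765.1324.
Posterior mean = (μ₀/σ₀² + n·x̄/σ²)/(1/σ₀² + n/σ²) = (σ²·μ₀ + σ₀²·n·x̄)/(σ² + n·σ₀²) = (696.4321·182.65 + 11022.9001·600.24)/33765.1324 = 6743588.879089/33765.1324 = 199.7205.

199.7205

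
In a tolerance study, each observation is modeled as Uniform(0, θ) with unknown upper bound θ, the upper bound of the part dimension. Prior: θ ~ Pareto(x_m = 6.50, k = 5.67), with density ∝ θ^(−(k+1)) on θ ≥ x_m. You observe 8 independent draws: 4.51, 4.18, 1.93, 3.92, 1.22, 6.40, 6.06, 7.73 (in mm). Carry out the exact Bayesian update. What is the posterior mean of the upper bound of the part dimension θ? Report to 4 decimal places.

8.3401

A Pareto(scale x_m, shape k) prior on the upper bound θ of Uniform(0, θ) is conjugate: posterior is Pareto(max(x_m, max xᵢ), k + n).
Sample maximum = 7.73; prior scale x_m = 6.50 → posterior scale = max = 7.73.
Posterior shape = 5.67 + 8 = 13.67.
E[θ|data] = k·x_m/(k−1) = 13.67·7.73/12.67 = 8.3401.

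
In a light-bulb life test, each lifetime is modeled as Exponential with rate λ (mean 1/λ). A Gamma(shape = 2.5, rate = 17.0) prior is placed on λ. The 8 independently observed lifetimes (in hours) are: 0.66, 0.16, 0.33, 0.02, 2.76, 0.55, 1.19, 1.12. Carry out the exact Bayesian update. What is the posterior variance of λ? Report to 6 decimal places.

0.018552

With a Gamma(shape α, rate β) prior on the exponential rate λ, the posterior after n observations with total T = Σxᵢ is Gamma(α+n, β+T).
Sum of observations T = 6.79 hours; n = 8.
Posterior: Gamma(2.5+8, 17.0+6.79) = Gamma(10.5, 23.79).
Var = α/β² = 0.018552.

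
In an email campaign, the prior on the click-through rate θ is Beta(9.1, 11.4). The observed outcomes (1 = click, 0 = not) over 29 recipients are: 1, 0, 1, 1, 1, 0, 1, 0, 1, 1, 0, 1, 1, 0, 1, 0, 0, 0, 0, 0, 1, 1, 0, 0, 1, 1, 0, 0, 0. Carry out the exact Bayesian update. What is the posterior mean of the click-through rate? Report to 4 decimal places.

0.4667

The Beta prior is conjugate to a Binomial/Bernoulli likelihood; the update adds successes to α and failures to β.
Posterior: Beta(α+k, β+n−k) = Beta(9.1+14, 11.4+15) = Beta(23.1, 26.4).
Posterior mean = α/(α+β) = 23.1/49.5 = 0.4667.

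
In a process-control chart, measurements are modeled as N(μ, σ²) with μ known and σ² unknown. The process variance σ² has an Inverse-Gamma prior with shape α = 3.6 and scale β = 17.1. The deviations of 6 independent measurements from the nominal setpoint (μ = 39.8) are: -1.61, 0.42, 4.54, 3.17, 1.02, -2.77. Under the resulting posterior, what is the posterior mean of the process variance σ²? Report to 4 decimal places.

With known mean μ and an Inverse-Gamma(α, β) prior on σ², the Normal likelihood is conjugate: posterior is Inv-Gamma(α + n/2, β + Σ(xᵢ−μ)²/2).
Σ(xᵢ−μ)² = (-1.61)² + (0.42)² + (4.54)² + (3.17)² + (1.02)² + (-2.77)² = 42.1423.
Posterior: Inv-Gamma(3.6 + 6/2, 17.1 + 42.1423/2) = Inv-Gamma(6.60, 38.17115).
E[σ²|data] = β/(α−1) = 38.17115/5.60 = 6.8163.

6.8163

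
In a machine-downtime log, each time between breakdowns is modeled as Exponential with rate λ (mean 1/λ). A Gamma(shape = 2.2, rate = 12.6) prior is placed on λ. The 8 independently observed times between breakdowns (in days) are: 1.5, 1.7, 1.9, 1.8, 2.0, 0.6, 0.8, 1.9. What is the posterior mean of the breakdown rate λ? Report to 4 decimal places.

With a Gamma(shape α, rate β) prior on the exponential rate λ, the posterior after n observations with total T = Σxᵢ is Gamma(α+n, β+T).
Sum of observations T = 12.2 days; n = 8.
Posterior: Gamma(2.2+8, 12.6+12.2) = Gamma(10.2, 24.8).
Posterior mean of λ = α/β = 10.2/24.8 = 0.4113.

0.4113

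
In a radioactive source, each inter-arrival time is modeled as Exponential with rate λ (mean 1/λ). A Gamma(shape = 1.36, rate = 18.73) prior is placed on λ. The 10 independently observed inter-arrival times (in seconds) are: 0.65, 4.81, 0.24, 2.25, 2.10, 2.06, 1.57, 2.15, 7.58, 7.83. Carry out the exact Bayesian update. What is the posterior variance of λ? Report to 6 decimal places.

With a Gamma(shape α, rate β) prior on the exponential rate λ, the posterior after n observations with total T = Σxᵢ is Gamma(α+n, β+T).
Sum of observations T = 31.24 seconds; n = 10.
Posterior: Gamma(1.36+10, 18.73+31.24) = Gamma(11.36, 49.97).
Var = α/β² = 0.004549.

0.004549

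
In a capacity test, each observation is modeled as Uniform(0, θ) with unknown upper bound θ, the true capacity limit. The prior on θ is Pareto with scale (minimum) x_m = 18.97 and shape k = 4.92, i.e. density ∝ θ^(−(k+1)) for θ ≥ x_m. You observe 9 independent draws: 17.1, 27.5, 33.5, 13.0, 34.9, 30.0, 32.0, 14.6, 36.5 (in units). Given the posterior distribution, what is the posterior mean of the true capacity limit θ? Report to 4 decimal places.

39.3251

A Pareto(scale x_m, shape k) prior on the upper bound θ of Uniform(0, θ) is conjugate: posterior is Pareto(max(x_m, max xᵢ), k + n).
Sample maximum = 36.5; prior scale x_m = 18.97 → posterior scale = max = 36.50.
Posterior shape = 4.92 + 9 = 13.92.
E[θ|data] = k·x_m/(k−1) = 13.92·36.50/12.92 = 39.3251.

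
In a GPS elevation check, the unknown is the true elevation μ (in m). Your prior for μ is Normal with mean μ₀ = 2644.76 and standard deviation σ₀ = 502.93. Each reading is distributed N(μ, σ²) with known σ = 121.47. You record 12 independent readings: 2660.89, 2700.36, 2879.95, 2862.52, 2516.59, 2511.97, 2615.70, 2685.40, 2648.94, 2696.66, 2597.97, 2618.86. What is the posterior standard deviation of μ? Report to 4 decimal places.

For Normal data with known variance σ², a Normal(μ₀, σ₀²) prior on μ is conjugate. Posterior precision = 1/σ₀² + n/σ²; posterior mean is the precision-weighted average of μ₀ and x̄.
σ₀² = 502.93² = 252938.5849, σ² = 121.47² = 14754.9609; σ² + n·σ₀² = 14754.9609 + 12·252938.5849 = 3050017.9797.
Posterior precision = 1/σ₀² + n/σ² = 1/252938.5849 + 12/14754.9609 = (σ² + n·σ₀²)/(σ₀²σ²) = 3050017.9797/(252938.5849·14754.9609); posterior variance σₙ² = σ₀²σ²/(σ² + n·σ₀²) = 252938.5849·14754.9609/3050017.9797 = 1223.631780.
Posterior SD = √σₙ² = √(252938.5849·14754.9609/3050017.9797) = 34.9804.

34.9804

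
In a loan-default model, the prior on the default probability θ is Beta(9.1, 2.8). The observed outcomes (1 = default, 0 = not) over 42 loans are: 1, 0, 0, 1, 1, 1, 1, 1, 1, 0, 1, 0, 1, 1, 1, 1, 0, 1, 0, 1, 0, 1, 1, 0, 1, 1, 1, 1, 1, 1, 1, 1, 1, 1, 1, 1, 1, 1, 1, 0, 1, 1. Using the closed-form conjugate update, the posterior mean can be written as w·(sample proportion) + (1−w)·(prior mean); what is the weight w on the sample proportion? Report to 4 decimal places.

0.7792

The Beta prior is conjugate to a Binomial/Bernoulli likelihood; the update adds successes to α and failures to β.
Posterior mean = (α₀+k)/(α₀+β₀+n) = [n/(α₀+β₀+n)]·(k/n) + [(α₀+β₀)/(α₀+β₀+n)]·α₀/(α₀+β₀), so only n and the prior enter the weight.
The weight on the data is w = n/(α₀+β₀+n) = 42/(9.1+2.8+42) = 42/53.9 = 0.7792.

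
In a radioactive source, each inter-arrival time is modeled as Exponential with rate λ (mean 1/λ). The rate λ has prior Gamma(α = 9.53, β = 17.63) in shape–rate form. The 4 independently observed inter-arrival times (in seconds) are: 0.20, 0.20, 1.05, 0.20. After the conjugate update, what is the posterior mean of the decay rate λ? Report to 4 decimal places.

With a Gamma(shape α, rate β) prior on the exponential rate λ, the posterior after n observations with total T = Σxᵢ is Gamma(α+n, β+T).
Sum of observations T = 1.65 seconds; n = 4.
Posterior: Gamma(9.53+4, 17.63+1.65) = Gamma(13.53, 19.28).
Posterior mean of λ = α/β = 13.53/19.28 = 0.7018.

0.7018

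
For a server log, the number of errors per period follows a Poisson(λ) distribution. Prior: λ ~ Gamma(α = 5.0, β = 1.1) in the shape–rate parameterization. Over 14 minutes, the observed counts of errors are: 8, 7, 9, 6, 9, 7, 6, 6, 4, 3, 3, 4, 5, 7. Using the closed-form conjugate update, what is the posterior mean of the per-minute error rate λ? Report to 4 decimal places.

With a Gamma(shape α, rate β) prior, the Poisson likelihood is conjugate: the posterior is Gamma(α + ΣXᵢ, β + n).
Sum of counts S = 84 over n = 14 minutes.
Posterior: Gamma(α+S, β+n) = Gamma(5.0+84, 1.1+14) = Gamma(89.0, 15.1).
Posterior mean = α/β = 89.0/15.1 = 5.8940.

5.8940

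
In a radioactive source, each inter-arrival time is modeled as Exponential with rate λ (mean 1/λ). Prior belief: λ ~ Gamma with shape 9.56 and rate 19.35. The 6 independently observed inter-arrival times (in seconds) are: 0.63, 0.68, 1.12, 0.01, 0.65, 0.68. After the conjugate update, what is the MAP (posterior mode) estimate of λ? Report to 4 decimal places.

0.6298

With a Gamma(shape α, rate β) prior on the exponential rate λ, the posterior after n observations with total T = Σxᵢ is Gamma(α+n, β+T).
Sum of observations T = 3.77 seconds; n = 6.
Posterior: Gamma(9.56+6, 19.35+3.77) = Gamma(15.56, 23.12).
Mode = (α−1)/β = 0.6298.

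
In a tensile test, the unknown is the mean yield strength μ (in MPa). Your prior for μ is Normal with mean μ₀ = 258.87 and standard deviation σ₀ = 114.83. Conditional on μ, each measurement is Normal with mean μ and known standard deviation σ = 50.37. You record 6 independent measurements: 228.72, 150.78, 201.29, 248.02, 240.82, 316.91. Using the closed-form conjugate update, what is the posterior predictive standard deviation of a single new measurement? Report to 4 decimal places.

54.2849

For Normal data with known variance σ², a Normal(μ₀, σ₀²) prior on μ is conjugate. Posterior precision = 1/σ₀² + n/σ²; posterior mean is the precision-weighted average of μ₀ and x̄.
σ₀² = 114.83² = 13185.9289, σ² = 50.37² = 2537.1369; σ² + n·σ₀² = 2537.1369 + 6·13185.9289 = 81652.7103.
Posterior precision = 1/σ₀² + n/σ² = 1/13185.9289 + 6/2537.1369 = (σ² + n·σ₀²)/(σ₀²σ²) = 81652.7103/(13185.9289·2537.1369); posterior variance σₙ² = σ₀²σ²/(σ² + n·σ₀²) = 13185.9289·2537.1369/81652.7103 = 409.717040.
Predictive variance for one new observation = σₙ² + σ² = 13185.9289·2537.1369/81652.7103 + 2537.1369 = σ²·(σ₀² + 81652.7103)/81652.7103 = 2537.1369·94838.6392/81652.7103 = 2946.853940; SD = √(2537.1369·94838.6392/81652.7103) = 54.2849.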